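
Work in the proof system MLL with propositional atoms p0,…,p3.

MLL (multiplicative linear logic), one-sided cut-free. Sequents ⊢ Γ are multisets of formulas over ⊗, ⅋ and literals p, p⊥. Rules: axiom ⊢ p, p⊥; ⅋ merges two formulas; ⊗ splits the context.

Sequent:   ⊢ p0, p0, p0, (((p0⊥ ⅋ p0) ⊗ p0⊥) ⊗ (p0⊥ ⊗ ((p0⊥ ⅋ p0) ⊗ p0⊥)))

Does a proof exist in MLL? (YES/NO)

Derivation trace:
[⊗]  ⊢ p0, p0, p0, (((p0⊥ ⅋ p0) ⊗ p0⊥) ⊗ (p0⊥ ⊗ ((p0⊥ ⅋ p0) ⊗ p0⊥)))
  [⊗]  ⊢ p0, ((p0⊥ ⅋ p0) ⊗ p0⊥)
    [⅋]  ⊢ (p0⊥ ⅋ p0)
      [Ax]  ⊢ p0, p0⊥
    [Ax]  ⊢ p0, p0⊥
  [⊗]  ⊢ p0, p0, (p0⊥ ⊗ ((p0⊥ ⅋ p0) ⊗ p0⊥))
    [Ax]  ⊢ p0, p0⊥
    [⊗]  ⊢ p0, ((p0⊥ ⅋ p0) ⊗ p0⊥)
      [⅋]  ⊢ (p0⊥ ⅋ p0)
        [Ax]  ⊢ p0, p0⊥
      [Ax]  ⊢ p0, p0⊥

Result: YES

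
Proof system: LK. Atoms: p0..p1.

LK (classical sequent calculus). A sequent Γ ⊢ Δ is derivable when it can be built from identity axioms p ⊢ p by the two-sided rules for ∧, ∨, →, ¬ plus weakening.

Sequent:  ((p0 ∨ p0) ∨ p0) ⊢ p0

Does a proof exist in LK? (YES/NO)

Derivation (root first):
[∨L] ((p0 ∨ p0) ∨ p0) ⊢ p0
  [∨L] (p0 ∨ p0) ⊢ p0
    [Ax] p0 ⊢ p0
    [Ax] p0 ⊢ p0
  [Ax] p0 ⊢ p0

Result: YES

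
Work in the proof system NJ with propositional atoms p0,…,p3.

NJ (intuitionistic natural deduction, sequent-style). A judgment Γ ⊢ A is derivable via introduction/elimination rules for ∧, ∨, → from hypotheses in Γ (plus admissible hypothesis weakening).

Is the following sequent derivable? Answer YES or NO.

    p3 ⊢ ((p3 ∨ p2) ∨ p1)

Derivation trace:
[∨I₁] p3 ⊢ ((p3 ∨ p2) ∨ p1)
  [∨I₁] p3 ⊢ (p3 ∨ p2)
    [Ax] p3 ⊢ p3

Result: YES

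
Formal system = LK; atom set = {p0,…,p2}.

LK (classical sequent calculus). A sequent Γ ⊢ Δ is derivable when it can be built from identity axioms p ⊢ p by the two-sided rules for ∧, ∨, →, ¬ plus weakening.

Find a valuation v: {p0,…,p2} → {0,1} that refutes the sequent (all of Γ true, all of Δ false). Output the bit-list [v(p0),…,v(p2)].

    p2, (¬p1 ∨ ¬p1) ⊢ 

Truth-table refutation:
  v=000: Γ:[p2=F, (¬p1 ∨ ¬p1)=T] Δ:[] refutes=False
  v=001: Γ:[p2=T, (¬p1 ∨ ¬p1)=T] Δ:[] refutes=True  ← countermodel

Result: [0, 0, 1]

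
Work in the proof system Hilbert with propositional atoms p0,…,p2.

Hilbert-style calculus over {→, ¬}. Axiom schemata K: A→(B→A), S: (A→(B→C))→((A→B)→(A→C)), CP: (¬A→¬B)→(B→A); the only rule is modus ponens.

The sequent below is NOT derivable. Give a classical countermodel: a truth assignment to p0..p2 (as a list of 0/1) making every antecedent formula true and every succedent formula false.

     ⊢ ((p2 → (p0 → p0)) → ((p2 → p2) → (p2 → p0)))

Enumerate valuations to refute Γ ⊢ Δ:
  v=000: Γ:[] Δ:[((p2 → (p0 → p0)) → ((p2 → p2) → (p2 → p0)))=T] refutes=False
  v=001: Γ:[] Δ:[((p2 → (p0 → p0)) → ((p2 → p2) → (p2 → p0)))=F] refutes=True  ← countermodel

Result: [0, 0, 1]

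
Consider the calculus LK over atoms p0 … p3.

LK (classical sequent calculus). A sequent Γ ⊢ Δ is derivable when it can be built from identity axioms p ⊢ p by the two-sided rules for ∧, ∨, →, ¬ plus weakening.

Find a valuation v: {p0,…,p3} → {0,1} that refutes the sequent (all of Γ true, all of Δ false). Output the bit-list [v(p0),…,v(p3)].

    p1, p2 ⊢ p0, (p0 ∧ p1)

Enumerate valuations to refute Γ ⊢ Δ:
  v=0000: Γ:[p1=F, p2=F] Δ:[p0=F, (p0 ∧ p1)=F] refutes=False
  v=0001: Γ:[p1=F, p2=F] Δ:[p0=F, (p0 ∧ p1)=F] refutes=False
  v=0010: Γ:[p1=F, p2=T] Δ:[p0=F, (p0 ∧ p1)=F] refutes=False
  v=0011: Γ:[p1=F, p2=T] Δ:[p0=F, (p0 ∧ p1)=F] refutes=False
  v=0100: Γ:[p1=T, p2=F] Δ:[p0=F, (p0 ∧ p1)=F] refutes=False
  v=0101: Γ:[p1=T, p2=F] Δ:[p0=F, (p0 ∧ p1)=F] refutes=False
  v=0110: Γ:[p1=T, p2=T] Δ:[p0=F, (p0 ∧ p1)=F] refutes=True  ← countermodel

Result: [0, 1, 1, 0]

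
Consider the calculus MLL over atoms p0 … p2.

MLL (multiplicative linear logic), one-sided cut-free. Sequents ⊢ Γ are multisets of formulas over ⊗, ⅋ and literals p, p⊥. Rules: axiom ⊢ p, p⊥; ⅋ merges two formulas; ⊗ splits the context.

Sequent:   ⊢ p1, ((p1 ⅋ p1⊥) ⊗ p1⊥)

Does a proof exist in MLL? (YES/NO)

Proof tree:
[⊗]  ⊢ p1, ((p1 ⅋ p1⊥) ⊗ p1⊥)
  [⅋]  ⊢ (p1 ⅋ p1⊥)
    [Ax]  ⊢ p1, p1⊥
  [Ax]  ⊢ p1, p1⊥

Result: YES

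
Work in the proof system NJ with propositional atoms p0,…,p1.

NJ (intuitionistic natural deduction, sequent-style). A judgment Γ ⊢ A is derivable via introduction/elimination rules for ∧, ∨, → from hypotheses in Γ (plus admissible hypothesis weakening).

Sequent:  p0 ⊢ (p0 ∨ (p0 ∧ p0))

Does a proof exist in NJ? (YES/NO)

Derivation (root first):
[∨I₂] p0 ⊢ (p0 ∨ (p0 ∧ p0))
  [∧I] p0 ⊢ (p0 ∧ p0)
    [Ax] p0 ⊢ p0
    [Ax] p0 ⊢ p0

Result: YES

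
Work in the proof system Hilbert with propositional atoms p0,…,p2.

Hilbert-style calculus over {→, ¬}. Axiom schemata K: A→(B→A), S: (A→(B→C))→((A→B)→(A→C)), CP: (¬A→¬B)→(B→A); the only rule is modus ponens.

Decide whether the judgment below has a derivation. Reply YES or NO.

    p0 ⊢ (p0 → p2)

Truth-table refutation:
  v=000: Γ:[p0=F] Δ:[(p0 → p2)=T] refutes=False
  v=001: Γ:[p0=F] Δ:[(p0 → p2)=T] refutes=False
  v=010: Γ:[p0=F] Δ:[(p0 → p2)=T] refutes=False
  v=011: Γ:[p0=F] Δ:[(p0 → p2)=T] refutes=False
  v=100: Γ:[p0=T] Δ:[(p0 → p2)=F] refutes=True  ← countermodel

Result: NO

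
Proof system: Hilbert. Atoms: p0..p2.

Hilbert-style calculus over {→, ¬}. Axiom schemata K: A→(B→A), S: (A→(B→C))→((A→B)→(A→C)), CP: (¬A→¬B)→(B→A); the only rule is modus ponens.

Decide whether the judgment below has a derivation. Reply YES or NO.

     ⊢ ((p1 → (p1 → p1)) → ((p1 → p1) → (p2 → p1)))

Enumerate valuations to refute Γ ⊢ Δ:
  v=000: Γ:[] Δ:[((p1 → (p1 → p1)) → ((p1 → p1) → (p2 → p1)))=T] refutes=False
  v=001: Γ:[] Δ:[((p1 → (p1 → p1)) → ((p1 → p1) → (p2 → p1)))=F] refutes=True  ← countermodel

Result: NO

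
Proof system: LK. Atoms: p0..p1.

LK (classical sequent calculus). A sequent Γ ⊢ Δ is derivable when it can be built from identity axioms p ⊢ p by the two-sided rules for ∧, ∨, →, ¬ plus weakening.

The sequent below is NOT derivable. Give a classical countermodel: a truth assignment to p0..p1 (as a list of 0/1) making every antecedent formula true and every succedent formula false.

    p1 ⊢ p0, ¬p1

Search for a countermodel by truth-table:
  v=00: Γ:[p1=F] Δ:[p0=F, ¬p1=T] refutes=False
  v=01: Γ:[p1=T] Δ:[p0=F, ¬p1=F] refutes=True  ← countermodel

Result: [0, 1]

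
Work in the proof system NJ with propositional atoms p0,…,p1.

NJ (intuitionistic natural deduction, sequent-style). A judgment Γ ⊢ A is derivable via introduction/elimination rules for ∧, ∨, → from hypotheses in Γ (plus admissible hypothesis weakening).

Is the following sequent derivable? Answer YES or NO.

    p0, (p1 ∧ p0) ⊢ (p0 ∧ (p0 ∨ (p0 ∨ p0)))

Proof tree:
[Wk] p0, (p1 ∧ p0) ⊢ (p0 ∧ (p0 ∨ (p0 ∨ p0)))
  [∧I] p0 ⊢ (p0 ∧ (p0 ∨ (p0 ∨ p0)))
    [Ax] p0 ⊢ p0
    [∨I₂] p0 ⊢ (p0 ∨ (p0 ∨ p0))
      [∨I₂] p0 ⊢ (p0 ∨ p0)
        [Ax] p0 ⊢ p0

Result: YES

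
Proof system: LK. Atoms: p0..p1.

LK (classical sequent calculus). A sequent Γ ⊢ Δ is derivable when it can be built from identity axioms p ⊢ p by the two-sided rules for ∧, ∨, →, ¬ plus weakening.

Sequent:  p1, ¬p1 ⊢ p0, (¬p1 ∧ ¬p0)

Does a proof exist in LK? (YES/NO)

Derivation trace:
[∧R] p1, ¬p1 ⊢ p0, (¬p1 ∧ ¬p0)
  [WL] ¬p1, p1 ⊢ ¬p1
    [¬R] ¬p1 ⊢ ¬p1
      [¬L] p1, ¬p1 ⊢ 
        [Ax] p1 ⊢ p1
  [¬R]  ⊢ p0, ¬p0
    [Ax] p0 ⊢ p0

Result: YES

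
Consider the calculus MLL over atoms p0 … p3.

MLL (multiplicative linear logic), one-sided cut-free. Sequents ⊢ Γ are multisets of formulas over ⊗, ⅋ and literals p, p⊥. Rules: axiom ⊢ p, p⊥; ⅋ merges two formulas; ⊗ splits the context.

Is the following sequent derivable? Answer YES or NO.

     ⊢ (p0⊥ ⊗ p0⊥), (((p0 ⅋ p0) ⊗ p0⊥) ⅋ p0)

Derivation trace:
[⅋]  ⊢ (p0⊥ ⊗ p0⊥), (((p0 ⅋ p0) ⊗ p0⊥) ⅋ p0)
  [⊗]  ⊢ (p0⊥ ⊗ p0⊥), p0, ((p0 ⅋ p0) ⊗ p0⊥)
    [⅋]  ⊢ (p0⊥ ⊗ p0⊥), (p0 ⅋ p0)
      [⊗]  ⊢ p0, p0, (p0⊥ ⊗ p0⊥)
        [Ax]  ⊢ p0, p0⊥
        [Ax]  ⊢ p0, p0⊥
    [Ax]  ⊢ p0, p0⊥

Result: YES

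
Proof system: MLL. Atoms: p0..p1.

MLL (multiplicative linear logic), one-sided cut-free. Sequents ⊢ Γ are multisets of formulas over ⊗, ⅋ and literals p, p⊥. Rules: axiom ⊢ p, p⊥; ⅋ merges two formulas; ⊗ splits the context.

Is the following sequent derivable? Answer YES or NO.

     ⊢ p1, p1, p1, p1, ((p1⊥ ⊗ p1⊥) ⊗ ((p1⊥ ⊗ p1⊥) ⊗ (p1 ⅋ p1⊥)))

Proof tree:
[⊗]  ⊢ p1, p1, p1, p1, ((p1⊥ ⊗ p1⊥) ⊗ ((p1⊥ ⊗ p1⊥) ⊗ (p1 ⅋ p1⊥)))
  [⊗]  ⊢ p1, p1, (p1⊥ ⊗ p1⊥)
    [Ax]  ⊢ p1, p1⊥
    [Ax]  ⊢ p1, p1⊥
  [⊗]  ⊢ p1, p1, ((p1⊥ ⊗ p1⊥) ⊗ (p1 ⅋ p1⊥))
    [⊗]  ⊢ p1, p1, (p1⊥ ⊗ p1⊥)
      [Ax]  ⊢ p1, p1⊥
      [Ax]  ⊢ p1, p1⊥
    [⅋]  ⊢ (p1 ⅋ p1⊥)
      [Ax]  ⊢ p1, p1⊥

Result: YES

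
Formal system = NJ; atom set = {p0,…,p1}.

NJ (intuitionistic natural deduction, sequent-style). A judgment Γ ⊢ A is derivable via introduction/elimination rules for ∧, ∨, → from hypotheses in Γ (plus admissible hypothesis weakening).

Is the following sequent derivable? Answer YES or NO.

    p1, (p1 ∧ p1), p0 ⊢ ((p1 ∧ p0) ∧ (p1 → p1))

Derivation trace:
[∧I] p1, (p1 ∧ p1), p0 ⊢ ((p1 ∧ p0) ∧ (p1 → p1))
  [∧I] p1, p0 ⊢ (p1 ∧ p0)
    [Ax] p1 ⊢ p1
    [Ax] p0 ⊢ p0
  [→I] (p1 ∧ p1) ⊢ (p1 → p1)
    [Wk] p1, (p1 ∧ p1) ⊢ p1
      [Ax] p1 ⊢ p1

Result: YES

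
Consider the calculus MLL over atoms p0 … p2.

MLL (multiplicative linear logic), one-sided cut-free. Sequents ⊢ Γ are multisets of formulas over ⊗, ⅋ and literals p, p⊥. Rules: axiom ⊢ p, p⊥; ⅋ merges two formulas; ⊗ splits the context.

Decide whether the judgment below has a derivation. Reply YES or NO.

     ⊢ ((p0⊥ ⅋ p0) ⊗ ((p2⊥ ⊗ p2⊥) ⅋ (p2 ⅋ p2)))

Derivation (root first):
[⊗]  ⊢ ((p0⊥ ⅋ p0) ⊗ ((p2⊥ ⊗ p2⊥) ⅋ (p2 ⅋ p2)))
  [⅋]  ⊢ (p0⊥ ⅋ p0)
    [Ax]  ⊢ p0, p0⊥
  [⅋]  ⊢ ((p2⊥ ⊗ p2⊥) ⅋ (p2 ⅋ p2))
    [⅋]  ⊢ (p2⊥ ⊗ p2⊥), (p2 ⅋ p2)
      [⊗]  ⊢ p2, p2, (p2⊥ ⊗ p2⊥)
        [Ax]  ⊢ p2, p2⊥
        [Ax]  ⊢ p2, p2⊥

Result: YES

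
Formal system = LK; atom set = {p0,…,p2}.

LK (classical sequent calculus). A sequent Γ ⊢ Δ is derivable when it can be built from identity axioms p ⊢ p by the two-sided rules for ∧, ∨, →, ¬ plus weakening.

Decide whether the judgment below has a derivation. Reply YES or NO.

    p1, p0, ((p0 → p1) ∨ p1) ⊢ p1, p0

Derivation (root first):
[∨L] p1, p0, ((p0 → p1) ∨ p1) ⊢ p1, p0
  [→L] p1, (p0 → p1) ⊢ p1, p0
    [WR] p1 ⊢ p1, p0
      [Ax] p1 ⊢ p1
    [WR] p1 ⊢ p1, p0
      [Ax] p1 ⊢ p1
  [WL] p0, p1 ⊢ p0
    [Ax] p0 ⊢ p0

Result: YES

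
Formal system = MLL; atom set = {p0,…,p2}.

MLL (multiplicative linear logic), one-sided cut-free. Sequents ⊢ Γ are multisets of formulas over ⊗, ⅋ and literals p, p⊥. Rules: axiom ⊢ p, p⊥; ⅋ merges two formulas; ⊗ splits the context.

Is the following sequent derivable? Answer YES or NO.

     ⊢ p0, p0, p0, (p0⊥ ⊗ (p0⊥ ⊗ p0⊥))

Proof tree:
[⊗]  ⊢ p0, p0, p0, (p0⊥ ⊗ (p0⊥ ⊗ p0⊥))
  [Ax]  ⊢ p0, p0⊥
  [⊗]  ⊢ p0, p0, (p0⊥ ⊗ p0⊥)
    [Ax]  ⊢ p0, p0⊥
    [Ax]  ⊢ p0, p0⊥

Result: YES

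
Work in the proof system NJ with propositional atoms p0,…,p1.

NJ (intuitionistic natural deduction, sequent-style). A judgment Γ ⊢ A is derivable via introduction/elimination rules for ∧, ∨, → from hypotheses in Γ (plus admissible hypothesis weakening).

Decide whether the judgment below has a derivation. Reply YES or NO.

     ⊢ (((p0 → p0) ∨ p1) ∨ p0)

Proof tree:
[∨I₁]  ⊢ (((p0 → p0) ∨ p1) ∨ p0)
  [∨I₁]  ⊢ ((p0 → p0) ∨ p1)
    [→I]  ⊢ (p0 → p0)
      [Ax] p0 ⊢ p0

Result: YES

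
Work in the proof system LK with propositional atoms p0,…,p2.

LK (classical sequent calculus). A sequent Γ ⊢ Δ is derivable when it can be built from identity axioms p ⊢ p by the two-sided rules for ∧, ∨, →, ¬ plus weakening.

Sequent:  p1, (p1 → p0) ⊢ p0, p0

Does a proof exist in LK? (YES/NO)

Proof tree:
[WR] p1, (p1 → p0) ⊢ p0, p0
  [→L] p1, (p1 → p0) ⊢ p0
    [Ax] p1 ⊢ p1
    [Ax] p0 ⊢ p0

Result: YES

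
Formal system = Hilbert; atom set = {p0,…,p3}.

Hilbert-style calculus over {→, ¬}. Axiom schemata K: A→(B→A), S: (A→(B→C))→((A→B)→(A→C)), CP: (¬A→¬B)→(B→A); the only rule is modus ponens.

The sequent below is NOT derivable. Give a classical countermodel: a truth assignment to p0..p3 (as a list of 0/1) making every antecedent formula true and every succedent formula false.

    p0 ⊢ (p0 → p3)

Enumerate valuations to refute Γ ⊢ Δ:
  v=0000: Γ:[p0=F] Δ:[(p0 → p3)=T] refutes=False
  v=0001: Γ:[p0=F] Δ:[(p0 → p3)=T] refutes=False
  v=0010: Γ:[p0=F] Δ:[(p0 → p3)=T] refutes=False
  v=0011: Γ:[p0=F] Δ:[(p0 → p3)=T] refutes=False
  v=0100: Γ:[p0=F] Δ:[(p0 → p3)=T] refutes=False
  v=0101: Γ:[p0=F] Δ:[(p0 → p3)=T] refutes=False
  v=0110: Γ:[p0=F] Δ:[(p0 → p3)=T] refutes=False
  v=0111: Γ:[p0=F] Δ:[(p0 → p3)=T] refutes=False
  v=1000: Γ:[p0=T] Δ:[(p0 → p3)=F] refutes=True  ← countermodel

Result: [1, 0, 0, 0]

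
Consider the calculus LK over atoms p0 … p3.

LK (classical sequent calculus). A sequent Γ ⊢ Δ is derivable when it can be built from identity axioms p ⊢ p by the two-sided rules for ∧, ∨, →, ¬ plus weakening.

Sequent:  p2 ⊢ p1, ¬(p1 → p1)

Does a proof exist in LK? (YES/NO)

Truth-table refutation:
  v=0000: Γ:[p2=F] Δ:[p1=F, ¬(p1 → p1)=F] refutes=False
  v=0001: Γ:[p2=F] Δ:[p1=F, ¬(p1 → p1)=F] refutes=False
  v=0010: Γ:[p2=T] Δ:[p1=F, ¬(p1 → p1)=F] refutes=True  ← countermodel

Result: NO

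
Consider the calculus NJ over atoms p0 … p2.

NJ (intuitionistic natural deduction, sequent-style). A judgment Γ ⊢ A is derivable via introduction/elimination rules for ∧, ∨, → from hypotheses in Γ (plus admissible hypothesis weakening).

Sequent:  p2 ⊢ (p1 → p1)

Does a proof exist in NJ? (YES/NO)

Derivation trace:
[Wk] p2 ⊢ (p1 → p1)
  [→I]  ⊢ (p1 → p1)
    [Ax] p1 ⊢ p1

Result: YES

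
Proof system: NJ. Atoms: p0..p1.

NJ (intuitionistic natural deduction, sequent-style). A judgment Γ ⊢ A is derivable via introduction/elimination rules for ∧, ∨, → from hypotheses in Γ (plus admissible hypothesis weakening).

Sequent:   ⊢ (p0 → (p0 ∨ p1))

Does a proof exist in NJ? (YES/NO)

Derivation trace:
[→I]  ⊢ (p0 → (p0 ∨ p1))
  [∨I₁] p0 ⊢ (p0 ∨ p1)
    [Ax] p0 ⊢ p0

Result: YES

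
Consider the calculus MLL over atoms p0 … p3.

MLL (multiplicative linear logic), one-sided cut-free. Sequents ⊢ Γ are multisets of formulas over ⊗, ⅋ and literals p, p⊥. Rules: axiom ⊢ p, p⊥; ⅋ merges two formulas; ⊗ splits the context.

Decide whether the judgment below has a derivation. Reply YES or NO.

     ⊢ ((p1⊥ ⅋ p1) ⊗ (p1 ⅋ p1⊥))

Derivation trace:
[⊗]  ⊢ ((p1⊥ ⅋ p1) ⊗ (p1 ⅋ p1⊥))
  [⅋]  ⊢ (p1⊥ ⅋ p1)
    [Ax]  ⊢ p1, p1⊥
  [⅋]  ⊢ (p1 ⅋ p1⊥)
    [Ax]  ⊢ p1, p1⊥

Result: YES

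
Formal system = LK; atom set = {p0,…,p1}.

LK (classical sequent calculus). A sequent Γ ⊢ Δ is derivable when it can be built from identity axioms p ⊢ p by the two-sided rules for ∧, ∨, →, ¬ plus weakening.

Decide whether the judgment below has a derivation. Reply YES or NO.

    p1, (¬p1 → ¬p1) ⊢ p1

Proof tree:
[→L] p1, (¬p1 → ¬p1) ⊢ p1
  [¬R]  ⊢ p1, ¬p1
    [Ax] p1 ⊢ p1
  [¬L] p1, ¬p1 ⊢ 
    [Ax] p1 ⊢ p1

Result: YES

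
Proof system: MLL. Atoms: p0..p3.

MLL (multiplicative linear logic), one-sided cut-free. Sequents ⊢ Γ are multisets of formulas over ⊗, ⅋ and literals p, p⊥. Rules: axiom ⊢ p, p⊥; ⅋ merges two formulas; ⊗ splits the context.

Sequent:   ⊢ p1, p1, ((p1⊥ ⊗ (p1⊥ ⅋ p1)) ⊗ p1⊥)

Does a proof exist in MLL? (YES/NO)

Proof tree:
[⊗]  ⊢ p1, p1, ((p1⊥ ⊗ (p1⊥ ⅋ p1)) ⊗ p1⊥)
  [⊗]  ⊢ p1, (p1⊥ ⊗ (p1⊥ ⅋ p1))
    [Ax]  ⊢ p1, p1⊥
    [⅋]  ⊢ (p1⊥ ⅋ p1)
      [Ax]  ⊢ p1, p1⊥
  [Ax]  ⊢ p1, p1⊥

Result: YES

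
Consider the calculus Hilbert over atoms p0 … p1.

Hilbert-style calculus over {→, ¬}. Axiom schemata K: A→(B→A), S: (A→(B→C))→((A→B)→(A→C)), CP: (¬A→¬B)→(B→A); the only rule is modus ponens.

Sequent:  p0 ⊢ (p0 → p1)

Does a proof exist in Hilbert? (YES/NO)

Enumerate valuations to refute Γ ⊢ Δ:
  v=00: Γ:[p0=F] Δ:[(p0 → p1)=T] refutes=False
  v=01: Γ:[p0=F] Δ:[(p0 → p1)=T] refutes=False
  v=10: Γ:[p0=T] Δ:[(p0 → p1)=F] refutes=True  ← countermodel

Result: NO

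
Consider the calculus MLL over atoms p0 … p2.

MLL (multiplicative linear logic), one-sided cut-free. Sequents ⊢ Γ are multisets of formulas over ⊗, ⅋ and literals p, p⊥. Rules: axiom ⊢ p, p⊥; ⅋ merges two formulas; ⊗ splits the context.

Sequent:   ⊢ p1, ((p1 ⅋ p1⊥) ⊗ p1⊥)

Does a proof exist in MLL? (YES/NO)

Derivation trace:
[⊗]  ⊢ p1, ((p1 ⅋ p1⊥) ⊗ p1⊥)
  [⅋]  ⊢ (p1 ⅋ p1⊥)
    [Ax]  ⊢ p1, p1⊥
  [Ax]  ⊢ p1, p1⊥

Result: YES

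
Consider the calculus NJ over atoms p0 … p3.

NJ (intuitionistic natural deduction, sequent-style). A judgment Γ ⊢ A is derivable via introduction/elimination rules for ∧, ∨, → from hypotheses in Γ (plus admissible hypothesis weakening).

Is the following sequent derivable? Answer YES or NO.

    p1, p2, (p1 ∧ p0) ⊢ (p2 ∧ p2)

Proof tree:
[∧I] p1, p2, (p1 ∧ p0) ⊢ (p2 ∧ p2)
  [Wk] p2, (p1 ∧ p0), p1 ⊢ p2
    [Wk] p2, (p1 ∧ p0) ⊢ p2
      [Ax] p2 ⊢ p2
  [Ax] p2 ⊢ p2

Result: YES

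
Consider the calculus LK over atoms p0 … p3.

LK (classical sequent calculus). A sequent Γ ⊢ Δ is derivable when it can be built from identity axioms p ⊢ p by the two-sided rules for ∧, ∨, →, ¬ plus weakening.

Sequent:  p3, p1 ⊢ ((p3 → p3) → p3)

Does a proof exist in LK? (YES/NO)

Proof tree:
[→R] p3, p1 ⊢ ((p3 → p3) → p3)
  [WL] p3, (p3 → p3), p1 ⊢ p3
    [→L] p3, (p3 → p3) ⊢ p3
      [Ax] p3 ⊢ p3
      [Ax] p3 ⊢ p3

Result: YES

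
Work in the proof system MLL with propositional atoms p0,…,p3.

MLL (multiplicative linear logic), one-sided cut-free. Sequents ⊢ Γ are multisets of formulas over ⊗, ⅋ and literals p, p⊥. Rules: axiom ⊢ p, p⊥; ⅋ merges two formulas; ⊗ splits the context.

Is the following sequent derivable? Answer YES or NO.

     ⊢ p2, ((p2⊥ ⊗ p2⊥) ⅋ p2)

Derivation trace:
[⅋]  ⊢ p2, ((p2⊥ ⊗ p2⊥) ⅋ p2)
  [⊗]  ⊢ p2, p2, (p2⊥ ⊗ p2⊥)
    [Ax]  ⊢ p2, p2⊥
    [Ax]  ⊢ p2, p2⊥

Result: YES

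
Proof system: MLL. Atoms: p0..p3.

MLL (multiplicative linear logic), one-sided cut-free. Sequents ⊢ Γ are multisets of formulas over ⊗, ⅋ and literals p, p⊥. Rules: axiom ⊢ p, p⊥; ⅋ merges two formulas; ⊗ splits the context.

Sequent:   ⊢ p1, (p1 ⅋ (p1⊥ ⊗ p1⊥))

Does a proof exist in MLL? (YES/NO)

Proof tree:
[⅋]  ⊢ p1, (p1 ⅋ (p1⊥ ⊗ p1⊥))
  [⊗]  ⊢ p1, p1, (p1⊥ ⊗ p1⊥)
    [Ax]  ⊢ p1, p1⊥
    [Ax]  ⊢ p1, p1⊥

Result: YES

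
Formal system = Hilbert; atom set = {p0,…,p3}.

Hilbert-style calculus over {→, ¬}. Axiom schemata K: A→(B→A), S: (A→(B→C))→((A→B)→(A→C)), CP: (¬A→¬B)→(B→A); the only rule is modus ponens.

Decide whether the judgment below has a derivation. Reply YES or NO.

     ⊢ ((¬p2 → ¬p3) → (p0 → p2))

Enumerate valuations to refute Γ ⊢ Δ:
  v=0000: Γ:[] Δ:[((¬p2 → ¬p3) → (p0 → p2))=T] refutes=False
  v=0001: Γ:[] Δ:[((¬p2 → ¬p3) → (p0 → p2))=T] refutes=False
  v=0010: Γ:[] Δ:[((¬p2 → ¬p3) → (p0 → p2))=T] refutes=False
  v=0011: Γ:[] Δ:[((¬p2 → ¬p3) → (p0 → p2))=T] refutes=False
  v=0100: Γ:[] Δ:[((¬p2 → ¬p3) → (p0 → p2))=T] refutes=False
  v=0101: Γ:[] Δ:[((¬p2 → ¬p3) → (p0 → p2))=T] refutes=False
  v=0110: Γ:[] Δ:[((¬p2 → ¬p3) → (p0 → p2))=T] refutes=False
  v=0111: Γ:[] Δ:[((¬p2 → ¬p3) → (p0 → p2))=T] refutes=False
  v=1000: Γ:[] Δ:[((¬p2 → ¬p3) → (p0 → p2))=F] refutes=True  ← countermodel

Result: NO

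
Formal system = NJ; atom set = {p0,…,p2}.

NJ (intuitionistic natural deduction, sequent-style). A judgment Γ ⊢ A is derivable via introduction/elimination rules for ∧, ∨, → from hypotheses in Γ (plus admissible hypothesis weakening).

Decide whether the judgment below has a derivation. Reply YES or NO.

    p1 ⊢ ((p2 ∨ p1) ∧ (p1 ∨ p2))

Derivation trace:
[∧I] p1 ⊢ ((p2 ∨ p1) ∧ (p1 ∨ p2))
  [∨I₂] p1 ⊢ (p2 ∨ p1)
    [Ax] p1 ⊢ p1
  [Wk] p1, p1 ⊢ (p1 ∨ p2)
    [∨I₁] p1 ⊢ (p1 ∨ p2)
      [Ax] p1 ⊢ p1

Result: YES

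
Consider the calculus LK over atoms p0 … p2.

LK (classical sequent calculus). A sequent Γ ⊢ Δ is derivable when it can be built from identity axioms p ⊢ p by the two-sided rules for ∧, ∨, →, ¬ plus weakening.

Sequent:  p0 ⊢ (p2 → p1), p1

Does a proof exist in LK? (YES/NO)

Enumerate valuations to refute Γ ⊢ Δ:
  v=000: Γ:[p0=F] Δ:[(p2 → p1)=T, p1=F] refutes=False
  v=001: Γ:[p0=F] Δ:[(p2 → p1)=F, p1=F] refutes=False
  v=010: Γ:[p0=F] Δ:[(p2 → p1)=T, p1=T] refutes=False
  v=011: Γ:[p0=F] Δ:[(p2 → p1)=T, p1=T] refutes=False
  v=100: Γ:[p0=T] Δ:[(p2 → p1)=T, p1=F] refutes=False
  v=101: Γ:[p0=T] Δ:[(p2 → p1)=F, p1=F] refutes=True  ← countermodel

Result: NO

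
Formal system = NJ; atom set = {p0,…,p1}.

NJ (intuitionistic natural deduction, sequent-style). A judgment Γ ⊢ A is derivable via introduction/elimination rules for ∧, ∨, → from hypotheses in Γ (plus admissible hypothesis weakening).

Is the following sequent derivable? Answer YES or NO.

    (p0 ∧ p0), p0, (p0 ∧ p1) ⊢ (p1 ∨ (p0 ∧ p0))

Proof tree:
[∨I₂] (p0 ∧ p0), p0, (p0 ∧ p1) ⊢ (p1 ∨ (p0 ∧ p0))
  [Wk] (p0 ∧ p0), p0, (p0 ∧ p1) ⊢ (p0 ∧ p0)
    [∧I] (p0 ∧ p0), p0 ⊢ (p0 ∧ p0)
      [Wk] p0, (p0 ∧ p0) ⊢ p0
        [Ax] p0 ⊢ p0
      [Ax] p0 ⊢ p0

Result: YES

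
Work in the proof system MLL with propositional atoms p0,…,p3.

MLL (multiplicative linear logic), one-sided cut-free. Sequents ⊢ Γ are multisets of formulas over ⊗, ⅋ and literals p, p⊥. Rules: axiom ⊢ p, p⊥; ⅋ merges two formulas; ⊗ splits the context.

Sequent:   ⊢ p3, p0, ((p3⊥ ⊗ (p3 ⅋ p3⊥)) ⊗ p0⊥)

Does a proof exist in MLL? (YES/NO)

Proof tree:
[⊗]  ⊢ p3, p0, ((p3⊥ ⊗ (p3 ⅋ p3⊥)) ⊗ p0⊥)
  [⊗]  ⊢ p3, (p3⊥ ⊗ (p3 ⅋ p3⊥))
    [Ax]  ⊢ p3, p3⊥
    [⅋]  ⊢ (p3 ⅋ p3⊥)
      [Ax]  ⊢ p3, p3⊥
  [Ax]  ⊢ p0, p0⊥

Result: YES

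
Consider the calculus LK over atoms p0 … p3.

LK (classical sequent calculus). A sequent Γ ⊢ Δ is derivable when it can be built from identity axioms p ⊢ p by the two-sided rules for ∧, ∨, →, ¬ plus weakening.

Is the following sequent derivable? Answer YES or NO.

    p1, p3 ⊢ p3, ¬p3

Derivation (root first):
[¬R] p1, p3 ⊢ p3, ¬p3
  [WL] p3, p1, p3 ⊢ p3
    [WL] p3, p1 ⊢ p3
      [Ax] p3 ⊢ p3

Result: YES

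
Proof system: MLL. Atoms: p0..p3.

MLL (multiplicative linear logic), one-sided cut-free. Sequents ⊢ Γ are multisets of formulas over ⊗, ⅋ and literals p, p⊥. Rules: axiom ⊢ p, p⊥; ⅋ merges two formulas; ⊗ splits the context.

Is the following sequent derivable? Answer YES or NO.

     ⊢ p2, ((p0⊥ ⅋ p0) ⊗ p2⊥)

Proof tree:
[⊗]  ⊢ p2, ((p0⊥ ⅋ p0) ⊗ p2⊥)
  [⅋]  ⊢ (p0⊥ ⅋ p0)
    [Ax]  ⊢ p0, p0⊥
  [Ax]  ⊢ p2, p2⊥

Result: YES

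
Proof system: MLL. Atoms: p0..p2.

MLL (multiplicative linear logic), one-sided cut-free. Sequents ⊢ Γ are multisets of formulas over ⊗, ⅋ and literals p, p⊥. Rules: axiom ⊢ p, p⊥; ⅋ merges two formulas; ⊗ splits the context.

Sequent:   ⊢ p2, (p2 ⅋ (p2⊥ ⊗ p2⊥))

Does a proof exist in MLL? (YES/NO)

Derivation (root first):
[⅋]  ⊢ p2, (p2 ⅋ (p2⊥ ⊗ p2⊥))
  [⊗]  ⊢ p2, p2, (p2⊥ ⊗ p2⊥)
    [Ax]  ⊢ p2, p2⊥
    [Ax]  ⊢ p2, p2⊥

Result: YES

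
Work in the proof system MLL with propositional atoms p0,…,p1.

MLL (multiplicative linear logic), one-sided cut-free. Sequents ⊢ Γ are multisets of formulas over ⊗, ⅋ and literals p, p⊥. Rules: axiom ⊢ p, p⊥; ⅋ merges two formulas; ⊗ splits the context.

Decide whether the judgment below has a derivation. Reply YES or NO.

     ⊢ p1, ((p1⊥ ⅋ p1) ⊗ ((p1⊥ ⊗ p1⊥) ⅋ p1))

Derivation (root first):
[⊗]  ⊢ p1, ((p1⊥ ⅋ p1) ⊗ ((p1⊥ ⊗ p1⊥) ⅋ p1))
  [⅋]  ⊢ (p1⊥ ⅋ p1)
    [Ax]  ⊢ p1, p1⊥
  [⅋]  ⊢ p1, ((p1⊥ ⊗ p1⊥) ⅋ p1)
    [⊗]  ⊢ p1, p1, (p1⊥ ⊗ p1⊥)
      [Ax]  ⊢ p1, p1⊥
      [Ax]  ⊢ p1, p1⊥

Result: YES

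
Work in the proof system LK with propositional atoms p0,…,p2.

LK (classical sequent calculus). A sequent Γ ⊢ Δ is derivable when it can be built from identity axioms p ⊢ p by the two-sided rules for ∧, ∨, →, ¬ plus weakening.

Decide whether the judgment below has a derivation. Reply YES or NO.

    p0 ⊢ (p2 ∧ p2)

Search for a countermodel by truth-table:
  v=000: Γ:[p0=F] Δ:[(p2 ∧ p2)=F] refutes=False
  v=001: Γ:[p0=F] Δ:[(p2 ∧ p2)=T] refutes=False
  v=010: Γ:[p0=F] Δ:[(p2 ∧ p2)=F] refutes=False
  v=011: Γ:[p0=F] Δ:[(p2 ∧ p2)=T] refutes=False
  v=100: Γ:[p0=T] Δ:[(p2 ∧ p2)=F] refutes=True  ← countermodel

Result: NO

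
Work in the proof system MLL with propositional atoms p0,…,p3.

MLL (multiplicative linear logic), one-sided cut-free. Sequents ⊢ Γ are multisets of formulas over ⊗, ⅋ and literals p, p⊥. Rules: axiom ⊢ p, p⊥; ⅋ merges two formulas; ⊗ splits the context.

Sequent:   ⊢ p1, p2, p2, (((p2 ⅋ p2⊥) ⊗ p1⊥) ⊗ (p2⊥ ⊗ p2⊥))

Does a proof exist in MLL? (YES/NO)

Derivation (root first):
[⊗]  ⊢ p1, p2, p2, (((p2 ⅋ p2⊥) ⊗ p1⊥) ⊗ (p2⊥ ⊗ p2⊥))
  [⊗]  ⊢ p1, ((p2 ⅋ p2⊥) ⊗ p1⊥)
    [⅋]  ⊢ (p2 ⅋ p2⊥)
      [Ax]  ⊢ p2, p2⊥
    [Ax]  ⊢ p1, p1⊥
  [⊗]  ⊢ p2, p2, (p2⊥ ⊗ p2⊥)
    [Ax]  ⊢ p2, p2⊥
    [Ax]  ⊢ p2, p2⊥

Result: YES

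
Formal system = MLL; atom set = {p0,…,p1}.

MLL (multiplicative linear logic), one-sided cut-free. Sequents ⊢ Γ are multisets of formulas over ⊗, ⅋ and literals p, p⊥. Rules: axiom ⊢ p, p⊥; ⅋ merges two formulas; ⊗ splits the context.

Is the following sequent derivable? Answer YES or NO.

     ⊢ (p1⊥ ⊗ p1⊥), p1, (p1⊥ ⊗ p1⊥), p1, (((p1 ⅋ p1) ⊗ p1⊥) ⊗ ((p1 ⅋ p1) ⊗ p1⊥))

Derivation (root first):
[⊗]  ⊢ (p1⊥ ⊗ p1⊥), p1, (p1⊥ ⊗ p1⊥), p1, (((p1 ⅋ p1) ⊗ p1⊥) ⊗ ((p1 ⅋ p1) ⊗ p1⊥))
  [⊗]  ⊢ (p1⊥ ⊗ p1⊥), p1, ((p1 ⅋ p1) ⊗ p1⊥)
    [⅋]  ⊢ (p1⊥ ⊗ p1⊥), (p1 ⅋ p1)
      [⊗]  ⊢ p1, p1, (p1⊥ ⊗ p1⊥)
        [Ax]  ⊢ p1, p1⊥
        [Ax]  ⊢ p1, p1⊥
    [Ax]  ⊢ p1, p1⊥
  [⊗]  ⊢ (p1⊥ ⊗ p1⊥), p1, ((p1 ⅋ p1) ⊗ p1⊥)
    [⅋]  ⊢ (p1⊥ ⊗ p1⊥), (p1 ⅋ p1)
      [⊗]  ⊢ p1, p1, (p1⊥ ⊗ p1⊥)
        [Ax]  ⊢ p1, p1⊥
        [Ax]  ⊢ p1, p1⊥
    [Ax]  ⊢ p1, p1⊥

Result: YES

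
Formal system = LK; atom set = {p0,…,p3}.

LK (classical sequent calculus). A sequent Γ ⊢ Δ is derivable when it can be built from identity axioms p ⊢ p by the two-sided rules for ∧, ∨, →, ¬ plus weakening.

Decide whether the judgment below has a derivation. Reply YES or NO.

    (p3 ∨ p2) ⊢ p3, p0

Search for a countermodel by truth-table:
  v=0000: Γ:[(p3 ∨ p2)=F] Δ:[p3=F, p0=F] refutes=False
  v=0001: Γ:[(p3 ∨ p2)=T] Δ:[p3=T, p0=F] refutes=False
  v=0010: Γ:[(p3 ∨ p2)=T] Δ:[p3=F, p0=F] refutes=True  ← countermodel

Result: NO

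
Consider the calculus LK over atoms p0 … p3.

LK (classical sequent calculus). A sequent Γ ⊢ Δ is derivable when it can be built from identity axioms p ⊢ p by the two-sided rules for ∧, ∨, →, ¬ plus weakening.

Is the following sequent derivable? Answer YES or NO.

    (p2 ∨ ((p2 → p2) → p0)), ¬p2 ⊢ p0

Proof tree:
[¬L] (p2 ∨ ((p2 → p2) → p0)), ¬p2 ⊢ p0
  [∨L] (p2 ∨ ((p2 → p2) → p0)) ⊢ p2, p0
    [Ax] p2 ⊢ p2
    [→L] ((p2 → p2) → p0) ⊢ p0
      [→R]  ⊢ (p2 → p2)
        [Ax] p2 ⊢ p2
      [Ax] p0 ⊢ p0

Result: YES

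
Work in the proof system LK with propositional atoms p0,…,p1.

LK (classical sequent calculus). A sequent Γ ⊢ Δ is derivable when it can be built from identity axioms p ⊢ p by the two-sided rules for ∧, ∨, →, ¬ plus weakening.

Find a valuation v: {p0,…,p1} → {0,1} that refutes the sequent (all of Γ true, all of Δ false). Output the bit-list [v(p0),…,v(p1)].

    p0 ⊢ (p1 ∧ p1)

Enumerate valuations to refute Γ ⊢ Δ:
  v=00: Γ:[p0=F] Δ:[(p1 ∧ p1)=F] refutes=False
  v=01: Γ:[p0=F] Δ:[(p1 ∧ p1)=T] refutes=False
  v=10: Γ:[p0=T] Δ:[(p1 ∧ p1)=F] refutes=True  ← countermodel

Result: [1, 0]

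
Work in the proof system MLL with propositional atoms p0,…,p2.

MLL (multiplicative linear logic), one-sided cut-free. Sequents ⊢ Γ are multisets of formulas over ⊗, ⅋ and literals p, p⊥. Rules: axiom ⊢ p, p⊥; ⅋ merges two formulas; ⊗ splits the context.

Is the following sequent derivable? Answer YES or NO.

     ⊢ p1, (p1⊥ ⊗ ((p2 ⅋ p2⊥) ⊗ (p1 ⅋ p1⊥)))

Derivation trace:
[⊗]  ⊢ p1, (p1⊥ ⊗ ((p2 ⅋ p2⊥) ⊗ (p1 ⅋ p1⊥)))
  [Ax]  ⊢ p1, p1⊥
  [⊗]  ⊢ ((p2 ⅋ p2⊥) ⊗ (p1 ⅋ p1⊥))
    [⅋]  ⊢ (p2 ⅋ p2⊥)
      [Ax]  ⊢ p2, p2⊥
    [⅋]  ⊢ (p1 ⅋ p1⊥)
      [Ax]  ⊢ p1, p1⊥

Result: YES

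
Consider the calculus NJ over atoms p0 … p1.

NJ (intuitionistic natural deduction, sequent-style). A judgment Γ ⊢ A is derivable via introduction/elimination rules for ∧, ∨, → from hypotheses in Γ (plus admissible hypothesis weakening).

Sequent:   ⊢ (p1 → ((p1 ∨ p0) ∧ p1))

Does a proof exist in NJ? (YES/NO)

Derivation trace:
[→I]  ⊢ (p1 → ((p1 ∨ p0) ∧ p1))
  [∧I] p1 ⊢ ((p1 ∨ p0) ∧ p1)
    [∨I₁] p1 ⊢ (p1 ∨ p0)
      [Ax] p1 ⊢ p1
    [Ax] p1 ⊢ p1

Result: YES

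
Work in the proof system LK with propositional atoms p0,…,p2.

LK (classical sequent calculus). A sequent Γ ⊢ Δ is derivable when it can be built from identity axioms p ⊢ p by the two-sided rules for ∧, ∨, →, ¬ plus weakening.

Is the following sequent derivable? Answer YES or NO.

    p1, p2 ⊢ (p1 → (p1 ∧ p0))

Enumerate valuations to refute Γ ⊢ Δ:
  v=000: Γ:[p1=F, p2=F] Δ:[(p1 → (p1 ∧ p0))=T] refutes=False
  v=001: Γ:[p1=F, p2=T] Δ:[(p1 → (p1 ∧ p0))=T] refutes=False
  v=010: Γ:[p1=T, p2=F] Δ:[(p1 → (p1 ∧ p0))=F] refutes=False
  v=011: Γ:[p1=T, p2=T] Δ:[(p1 → (p1 ∧ p0))=F] refutes=True  ← countermodel

Result: NO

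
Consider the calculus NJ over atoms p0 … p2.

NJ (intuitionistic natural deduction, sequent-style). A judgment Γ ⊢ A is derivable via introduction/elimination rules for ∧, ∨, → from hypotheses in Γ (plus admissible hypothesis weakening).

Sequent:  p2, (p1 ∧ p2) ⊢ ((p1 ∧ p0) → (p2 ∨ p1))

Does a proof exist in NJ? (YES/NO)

Proof tree:
[→I] p2, (p1 ∧ p2) ⊢ ((p1 ∧ p0) → (p2 ∨ p1))
  [Wk] p2, (p1 ∧ p0), (p1 ∧ p2) ⊢ (p2 ∨ p1)
    [∨I₁] p2, (p1 ∧ p0) ⊢ (p2 ∨ p1)
      [Wk] p2, (p1 ∧ p0) ⊢ p2
        [Ax] p2 ⊢ p2

Result: YES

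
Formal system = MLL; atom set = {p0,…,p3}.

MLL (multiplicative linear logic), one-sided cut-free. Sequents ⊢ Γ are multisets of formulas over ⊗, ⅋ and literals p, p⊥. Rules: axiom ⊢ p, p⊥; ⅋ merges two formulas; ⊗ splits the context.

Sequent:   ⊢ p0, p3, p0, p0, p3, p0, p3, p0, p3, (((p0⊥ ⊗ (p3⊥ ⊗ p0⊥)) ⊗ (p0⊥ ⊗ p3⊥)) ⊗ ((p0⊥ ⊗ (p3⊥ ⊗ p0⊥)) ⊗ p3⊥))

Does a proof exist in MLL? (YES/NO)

Derivation (root first):
[⊗]  ⊢ p0, p3, p0, p0, p3, p0, p3, p0, p3, (((p0⊥ ⊗ (p3⊥ ⊗ p0⊥)) ⊗ (p0⊥ ⊗ p3⊥)) ⊗ ((p0⊥ ⊗ (p3⊥ ⊗ p0⊥)) ⊗ p3⊥))
  [⊗]  ⊢ p0, p3, p0, p0, p3, ((p0⊥ ⊗ (p3⊥ ⊗ p0⊥)) ⊗ (p0⊥ ⊗ p3⊥))
    [⊗]  ⊢ p0, p3, p0, (p0⊥ ⊗ (p3⊥ ⊗ p0⊥))
      [Ax]  ⊢ p0, p0⊥
      [⊗]  ⊢ p3, p0, (p3⊥ ⊗ p0⊥)
        [Ax]  ⊢ p3, p3⊥
        [Ax]  ⊢ p0, p0⊥
    [⊗]  ⊢ p0, p3, (p0⊥ ⊗ p3⊥)
      [Ax]  ⊢ p0, p0⊥
      [Ax]  ⊢ p3, p3⊥
  [⊗]  ⊢ p0, p3, p0, p3, ((p0⊥ ⊗ (p3⊥ ⊗ p0⊥)) ⊗ p3⊥)
    [⊗]  ⊢ p0, p3, p0, (p0⊥ ⊗ (p3⊥ ⊗ p0⊥))
      [Ax]  ⊢ p0, p0⊥
      [⊗]  ⊢ p3, p0, (p3⊥ ⊗ p0⊥)
        [Ax]  ⊢ p3, p3⊥
        [Ax]  ⊢ p0, p0⊥
    [Ax]  ⊢ p3, p3⊥

Result: YES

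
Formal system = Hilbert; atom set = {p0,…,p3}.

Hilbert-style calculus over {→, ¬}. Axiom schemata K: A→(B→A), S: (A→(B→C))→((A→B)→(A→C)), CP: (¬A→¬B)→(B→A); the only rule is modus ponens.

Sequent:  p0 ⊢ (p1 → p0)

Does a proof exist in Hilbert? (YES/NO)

Derivation (root first):
[MP] p0 ⊢ (p1 → p0)
  [K]  ⊢ (p0 → (p1 → p0))
  [MP] p0 ⊢ p0
    [MP] p0 ⊢ (p0 → p0)
      [K]  ⊢ (p0 → (p0 → p0))
      [Hyp] p0 ⊢ p0
    [Hyp] p0 ⊢ p0

Result: YES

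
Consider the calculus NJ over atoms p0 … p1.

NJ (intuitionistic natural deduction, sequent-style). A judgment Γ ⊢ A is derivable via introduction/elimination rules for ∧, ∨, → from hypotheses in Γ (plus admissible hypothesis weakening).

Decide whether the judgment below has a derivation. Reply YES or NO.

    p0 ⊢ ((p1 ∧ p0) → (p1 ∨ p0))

Proof tree:
[→I] p0 ⊢ ((p1 ∧ p0) → (p1 ∨ p0))
  [∨I₂] p0, (p1 ∧ p0) ⊢ (p1 ∨ p0)
    [Wk] p0, (p1 ∧ p0) ⊢ p0
      [Ax] p0 ⊢ p0

Result: YES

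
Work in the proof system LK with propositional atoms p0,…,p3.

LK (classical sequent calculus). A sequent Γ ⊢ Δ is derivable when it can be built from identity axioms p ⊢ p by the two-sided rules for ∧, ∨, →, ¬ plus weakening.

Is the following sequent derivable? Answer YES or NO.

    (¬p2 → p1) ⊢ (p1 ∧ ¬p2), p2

Derivation (root first):
[→L] (¬p2 → p1) ⊢ (p1 ∧ ¬p2), p2
  [¬R]  ⊢ p2, ¬p2
    [Ax] p2 ⊢ p2
  [∧R] p1 ⊢ p2, (p1 ∧ ¬p2)
    [Ax] p1 ⊢ p1
    [¬R]  ⊢ p2, ¬p2
      [Ax] p2 ⊢ p2

Result: YES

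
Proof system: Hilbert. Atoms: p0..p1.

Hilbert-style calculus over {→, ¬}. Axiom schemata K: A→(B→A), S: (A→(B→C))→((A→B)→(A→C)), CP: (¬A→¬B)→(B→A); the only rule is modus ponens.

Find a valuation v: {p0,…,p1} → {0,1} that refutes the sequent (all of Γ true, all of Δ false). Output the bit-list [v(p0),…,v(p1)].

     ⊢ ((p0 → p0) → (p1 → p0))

Search for a countermodel by truth-table:
  v=00: Γ:[] Δ:[((p0 → p0) → (p1 → p0))=T] refutes=False
  v=01: Γ:[] Δ:[((p0 → p0) → (p1 → p0))=F] refutes=True  ← countermodel

Result: [0, 1]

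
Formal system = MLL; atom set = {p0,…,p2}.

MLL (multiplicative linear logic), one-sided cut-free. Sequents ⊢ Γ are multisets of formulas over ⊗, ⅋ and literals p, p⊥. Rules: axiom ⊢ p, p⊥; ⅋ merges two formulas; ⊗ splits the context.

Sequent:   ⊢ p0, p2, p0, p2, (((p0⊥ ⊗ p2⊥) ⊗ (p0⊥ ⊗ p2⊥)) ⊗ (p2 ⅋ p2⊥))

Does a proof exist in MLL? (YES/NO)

Derivation trace:
[⊗]  ⊢ p0, p2, p0, p2, (((p0⊥ ⊗ p2⊥) ⊗ (p0⊥ ⊗ p2⊥)) ⊗ (p2 ⅋ p2⊥))
  [⊗]  ⊢ p0, p2, p0, p2, ((p0⊥ ⊗ p2⊥) ⊗ (p0⊥ ⊗ p2⊥))
    [⊗]  ⊢ p0, p2, (p0⊥ ⊗ p2⊥)
      [Ax]  ⊢ p0, p0⊥
      [Ax]  ⊢ p2, p2⊥
    [⊗]  ⊢ p0, p2, (p0⊥ ⊗ p2⊥)
      [Ax]  ⊢ p0, p0⊥
      [Ax]  ⊢ p2, p2⊥
  [⅋]  ⊢ (p2 ⅋ p2⊥)
    [Ax]  ⊢ p2, p2⊥

Result: YES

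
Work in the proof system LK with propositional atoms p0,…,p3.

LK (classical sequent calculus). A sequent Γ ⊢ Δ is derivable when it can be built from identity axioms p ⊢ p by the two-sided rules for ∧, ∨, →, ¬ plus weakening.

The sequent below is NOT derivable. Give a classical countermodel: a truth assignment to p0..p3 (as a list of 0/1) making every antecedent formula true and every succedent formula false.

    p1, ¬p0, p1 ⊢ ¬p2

Search for a countermodel by truth-table:
  v=0000: Γ:[p1=F, ¬p0=T, p1=F] Δ:[¬p2=T] refutes=False
  v=0001: Γ:[p1=F, ¬p0=T, p1=F] Δ:[¬p2=T] refutes=False
  v=0010: Γ:[p1=F, ¬p0=T, p1=F] Δ:[¬p2=F] refutes=False
  v=0011: Γ:[p1=F, ¬p0=T, p1=F] Δ:[¬p2=F] refutes=False
  v=0100: Γ:[p1=T, ¬p0=T, p1=T] Δ:[¬p2=T] refutes=False
  v=0101: Γ:[p1=T, ¬p0=T, p1=T] Δ:[¬p2=T] refutes=False
  v=0110: Γ:[p1=T, ¬p0=T, p1=T] Δ:[¬p2=F] refutes=True  ← countermodel

Result: [0, 1, 1, 0]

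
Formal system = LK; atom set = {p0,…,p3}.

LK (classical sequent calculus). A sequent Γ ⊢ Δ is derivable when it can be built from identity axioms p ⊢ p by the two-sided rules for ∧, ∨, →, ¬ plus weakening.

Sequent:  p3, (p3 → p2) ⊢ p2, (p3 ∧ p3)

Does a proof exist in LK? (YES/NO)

Derivation trace:
[→L] p3, (p3 → p2) ⊢ p2, (p3 ∧ p3)
  [WR] p3 ⊢ (p3 ∧ p3), p3
    [∧R] p3 ⊢ (p3 ∧ p3)
      [Ax] p3 ⊢ p3
      [Ax] p3 ⊢ p3
  [Ax] p2 ⊢ p2

Result: YES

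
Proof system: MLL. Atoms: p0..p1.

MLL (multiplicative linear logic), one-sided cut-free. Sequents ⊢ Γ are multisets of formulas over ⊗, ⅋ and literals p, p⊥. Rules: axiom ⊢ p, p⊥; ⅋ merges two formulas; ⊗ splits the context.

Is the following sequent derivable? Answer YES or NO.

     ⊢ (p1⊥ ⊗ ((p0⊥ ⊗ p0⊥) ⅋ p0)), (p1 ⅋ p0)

Proof tree:
[⅋]  ⊢ (p1⊥ ⊗ ((p0⊥ ⊗ p0⊥) ⅋ p0)), (p1 ⅋ p0)
  [⊗]  ⊢ p1, p0, (p1⊥ ⊗ ((p0⊥ ⊗ p0⊥) ⅋ p0))
    [Ax]  ⊢ p1, p1⊥
    [⅋]  ⊢ p0, ((p0⊥ ⊗ p0⊥) ⅋ p0)
      [⊗]  ⊢ p0, p0, (p0⊥ ⊗ p0⊥)
        [Ax]  ⊢ p0, p0⊥
        [Ax]  ⊢ p0, p0⊥

Result: YES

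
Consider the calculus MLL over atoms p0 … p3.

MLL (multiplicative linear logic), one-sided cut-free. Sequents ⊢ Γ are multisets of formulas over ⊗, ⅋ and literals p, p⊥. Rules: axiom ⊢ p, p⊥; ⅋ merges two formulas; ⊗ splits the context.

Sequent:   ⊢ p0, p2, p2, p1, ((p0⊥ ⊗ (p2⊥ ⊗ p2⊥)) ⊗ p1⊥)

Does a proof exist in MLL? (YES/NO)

Proof tree:
[⊗]  ⊢ p0, p2, p2, p1, ((p0⊥ ⊗ (p2⊥ ⊗ p2⊥)) ⊗ p1⊥)
  [⊗]  ⊢ p0, p2, p2, (p0⊥ ⊗ (p2⊥ ⊗ p2⊥))
    [Ax]  ⊢ p0, p0⊥
    [⊗]  ⊢ p2, p2, (p2⊥ ⊗ p2⊥)
      [Ax]  ⊢ p2, p2⊥
      [Ax]  ⊢ p2, p2⊥
  [Ax]  ⊢ p1, p1⊥

Result: YES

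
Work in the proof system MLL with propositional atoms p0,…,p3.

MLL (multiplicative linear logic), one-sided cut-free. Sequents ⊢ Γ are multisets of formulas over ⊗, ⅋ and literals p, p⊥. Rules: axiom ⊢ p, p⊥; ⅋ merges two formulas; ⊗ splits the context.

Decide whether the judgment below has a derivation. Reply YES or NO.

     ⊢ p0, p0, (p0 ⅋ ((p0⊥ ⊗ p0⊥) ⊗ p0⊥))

Proof tree:
[⅋]  ⊢ p0, p0, (p0 ⅋ ((p0⊥ ⊗ p0⊥) ⊗ p0⊥))
  [⊗]  ⊢ p0, p0, p0, ((p0⊥ ⊗ p0⊥) ⊗ p0⊥)
    [⊗]  ⊢ p0, p0, (p0⊥ ⊗ p0⊥)
      [Ax]  ⊢ p0, p0⊥
      [Ax]  ⊢ p0, p0⊥
    [Ax]  ⊢ p0, p0⊥

Result: YES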